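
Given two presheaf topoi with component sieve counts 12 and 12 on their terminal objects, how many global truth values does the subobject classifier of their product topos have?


In a product of presheaf topoi E_1 x E_2, the subobject classifier
is Omega = Omega_1 x Omega_2 (componentwise), so
|Omega(top)| = |Omega_1(top_1)| * |Omega_2(top_2)|.
= 12 * 12 = 144.

144


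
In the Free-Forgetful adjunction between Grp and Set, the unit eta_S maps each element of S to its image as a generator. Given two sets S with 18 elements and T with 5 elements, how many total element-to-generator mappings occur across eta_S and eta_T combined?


The unit eta_X: X -> U(F(X)) of the Free-Forgetful adjunction
maps each element of X to a generator of F(X). For X = S + T (disjoint
union in Set), |S + T| = |S| + |T|.
Total mappings = 18 + 5 = 23.

23


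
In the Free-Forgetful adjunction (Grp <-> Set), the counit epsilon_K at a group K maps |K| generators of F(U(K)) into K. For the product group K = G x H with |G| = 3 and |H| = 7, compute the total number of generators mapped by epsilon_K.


The counit epsilon_K: F(U(K)) -> K of the Free-Forgetful adjunction
maps |K| generators of F(U(K)) into K. For K = G x H (the product group),
|G x H| = |G| * |H|.
Total generators mapped = 3 * 7 = 21.

21


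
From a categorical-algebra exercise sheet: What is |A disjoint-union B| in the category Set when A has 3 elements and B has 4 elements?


In Set, the coproduct A + B is the disjoint union.
|A + B| = |A| + |B| = 3 + 4 = 7

7


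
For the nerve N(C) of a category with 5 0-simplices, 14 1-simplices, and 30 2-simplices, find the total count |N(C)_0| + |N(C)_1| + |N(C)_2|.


The 2-skeleton of the nerve N(C) consists of simplices in dimensions 0, 1, 2:
  |N(C)_0| = 5 (objects)
  |N(C)_1| = 14 (morphisms)
  |N(C)_2| = 30 (composable pairs)
Total = 5 + 14 + 30 = 49

49


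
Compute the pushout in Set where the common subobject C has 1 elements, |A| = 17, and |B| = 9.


The pushout A +_C B identifies the images of C in A and B.
|A +_C B| = |A| + |B| - |C| (for injections).
= 17 + 9 - 1 = 25

25


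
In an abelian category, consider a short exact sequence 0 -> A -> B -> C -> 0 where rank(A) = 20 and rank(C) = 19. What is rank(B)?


For a short exact sequence 0 -> A -> B -> C -> 0,
rank is additive: rank(B) = rank(A) + rank(C).
rank(B) = 20 + 19 = 39

39


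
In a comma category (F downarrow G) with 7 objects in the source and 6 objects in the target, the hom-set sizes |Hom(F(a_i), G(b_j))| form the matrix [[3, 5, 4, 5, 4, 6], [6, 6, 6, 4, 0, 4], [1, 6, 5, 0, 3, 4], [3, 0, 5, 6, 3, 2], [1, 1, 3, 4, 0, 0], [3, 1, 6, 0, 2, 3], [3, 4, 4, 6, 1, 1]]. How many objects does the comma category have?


Objects of (F downarrow G) are triples (a, b, h: F(a)->G(b)).
The count equals the sum of all entries in the hom-matrix.
sum(row 0) = 27
sum(row 1) = 26
sum(row 2) = 19
sum(row 3) = 19
sum(row 4) = 9
sum(row 5) = 15
sum(row 6) = 19
Grand total = 134

134


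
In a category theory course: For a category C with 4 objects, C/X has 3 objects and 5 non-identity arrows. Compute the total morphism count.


In the slice category C/X, objects are morphisms to X.
Identity morphisms: 3 (one per object of C/X).
Non-identity morphisms: 5.
Total = 3 + 5 = 8

8


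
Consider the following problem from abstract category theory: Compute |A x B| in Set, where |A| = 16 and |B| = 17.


In Set, the product A x B is the Cartesian product.
By the universal property, |A x B| = |A| * |B|.
|A x B| = 16 * 17 = 272

272


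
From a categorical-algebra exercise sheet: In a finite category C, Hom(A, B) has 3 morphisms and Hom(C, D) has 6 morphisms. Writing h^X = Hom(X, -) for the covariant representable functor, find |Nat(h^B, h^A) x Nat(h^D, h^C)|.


By the Yoneda lemma, Nat(h^B, h^A) is isomorphic to Hom(A, B),
so |Nat(h^B, h^A)| = |Hom(A, B)| and |Nat(h^D, h^C)| = |Hom(C, D)|.
|Hom(A, B)| = 3, |Hom(C, D)| = 6.
|Nat(h^B, h^A) x Nat(h^D, h^C)| = 3 * 6 = 18

18


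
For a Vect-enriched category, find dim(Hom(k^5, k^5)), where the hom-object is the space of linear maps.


In Vect-enriched categories, Hom(k^n, k^m) is the space of m x n matrices.
dim(Hom(k^5, k^5)) = 5 * 5 = 25

25


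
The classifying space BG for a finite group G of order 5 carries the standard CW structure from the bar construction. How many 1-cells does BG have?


In the bar-construction CW model of BG, the n-cells are indexed by
n-tuples [g_1|...|g_n] of non-identity elements of G (degenerate
simplices with some g_i = e do not contribute cells), so there are
(|G| - 1)^n n-cells.
For dim = 1 with |G| = 5:
cells = (5 - 1)^1 = 4^1 = 4

4


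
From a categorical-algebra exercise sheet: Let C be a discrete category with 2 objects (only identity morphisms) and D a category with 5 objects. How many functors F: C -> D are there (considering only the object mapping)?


A functor from a discrete category C to D is determined by
where each object maps. Each of the 2 objects of C can map
to any of the 5 objects of D independently.
Number of functors = 5^2 = 25

25


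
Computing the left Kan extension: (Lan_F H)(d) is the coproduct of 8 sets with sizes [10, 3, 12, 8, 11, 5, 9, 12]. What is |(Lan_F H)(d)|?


Pointwise, the left Kan extension (Lan_F H)(d) is the colimit, indexed
by the comma category (F downarrow d), of H composed with the
projection (F downarrow d) -> C. Here that colimit is given
as a coproduct (disjoint union) of sets, so its cardinality is the
sum of the sizes of the summands.
Coproduct of sets with sizes: 10 + 3 + 12 + 8 + 11 + 5 + 9 + 12
= 70

70


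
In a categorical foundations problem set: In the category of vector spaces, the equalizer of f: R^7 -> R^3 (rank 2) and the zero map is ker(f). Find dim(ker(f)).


The equalizer of f and the zero map is ker(f).
By the rank-nullity theorem: dim(ker(f)) = dim(domain) - rank(f).
dim(ker(f)) = 7 - 2 = 5

5


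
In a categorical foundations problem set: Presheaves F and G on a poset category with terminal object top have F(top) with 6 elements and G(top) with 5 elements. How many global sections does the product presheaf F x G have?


Global sections of a presheaf on a poset with terminal top satisfy
Gamma(H) ~ H(top). Presheaves admit pointwise products, so
(F x G)(top) = F(top) x G(top) (Cartesian product).
|Gamma(F x G)| = |F(top)| * |G(top)| = 6 * 5 = 30.

30


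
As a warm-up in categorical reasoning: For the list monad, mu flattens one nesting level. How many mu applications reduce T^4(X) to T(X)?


Each application of mu: T^2 -> T removes one layer of nesting.
Starting at depth 4 (i.e., T^4(X)), we need to reach T(X).
Number of mu applications = 4 - 1 = 3

3


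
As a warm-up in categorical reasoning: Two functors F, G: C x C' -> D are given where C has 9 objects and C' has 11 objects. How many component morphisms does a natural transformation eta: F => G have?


A natural transformation eta: F => G assigns one component morphism per
object of the domain category.
The domain is the product category C x C', so
|Ob(C x C')| = |Ob(C)| * |Ob(C')| = 9 * 11 = 99.
Therefore eta has 99 component morphisms.

99


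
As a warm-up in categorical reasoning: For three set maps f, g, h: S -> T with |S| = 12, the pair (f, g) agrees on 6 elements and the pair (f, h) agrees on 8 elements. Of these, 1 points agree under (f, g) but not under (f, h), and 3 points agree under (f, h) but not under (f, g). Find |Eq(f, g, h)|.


Eq(f, g, h) is the triple-agreement set: points in S where all three
maps take the same value. Using inclusion-exclusion on the pairwise data:
Pair (f, g) agrees on 6 points; pair (f, h) on 8 points.
Points agreeing under (f, g) but not (f, h) = 1; under (f, h) but not (f, g) = 3.
Triple-agreement = agreement-in-(f, g) minus points that agree under (f, g) but not (f, h):
|Eq(f, g, h)| = 6 - 1 = 5
(cross-check via (f, h): 8 - 3 = 5.)

5


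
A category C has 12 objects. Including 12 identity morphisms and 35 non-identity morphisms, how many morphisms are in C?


Each object has an identity morphism, giving 12 identities.
Adding the 35 non-identity morphisms:
Total = 12 + 35 = 47

47


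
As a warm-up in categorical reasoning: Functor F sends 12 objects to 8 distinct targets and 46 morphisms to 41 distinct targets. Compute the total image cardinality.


The image of F consists of distinct objects and distinct morphisms.
|Im(F)| on objects = 8
|Im(F)| on morphisms = 41
Total image cardinality = 8 + 41 = 49

49


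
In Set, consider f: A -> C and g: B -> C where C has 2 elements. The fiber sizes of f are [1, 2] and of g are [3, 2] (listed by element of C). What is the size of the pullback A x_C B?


The pullback A x_C B consists of pairs (a, b) with f(a) = g(b).
For each element c in C, the fiber product has |f^-1(c)| * |g^-1(c)| elements.
Summing over C: 1 * 3 + 2 * 2
= 3 + 4 = 7

7


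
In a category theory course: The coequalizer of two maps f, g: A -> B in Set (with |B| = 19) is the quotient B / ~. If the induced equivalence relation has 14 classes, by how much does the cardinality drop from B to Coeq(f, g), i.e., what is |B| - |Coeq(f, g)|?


The coequalizer Coeq(f, g) = B / ~ has one element per equivalence class.
|B| = 19, |Coeq(f, g)| = 14.
|B| - |Coeq(f, g)| = 19 - 14 = 5.

5


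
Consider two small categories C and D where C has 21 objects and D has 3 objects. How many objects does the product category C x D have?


The product category C x D has objects that are pairs (c, d).
Number of pairs = |Ob(C)| * |Ob(D)| = 21 * 3 = 63

63


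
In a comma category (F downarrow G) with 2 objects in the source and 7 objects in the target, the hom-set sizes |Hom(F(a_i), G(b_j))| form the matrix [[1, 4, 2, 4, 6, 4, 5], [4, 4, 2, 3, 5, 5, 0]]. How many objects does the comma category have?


Objects of (F downarrow G) are triples (a, b, h: F(a)->G(b)).
The count equals the sum of all entries in the hom-matrix.
sum(row 0) = 26
sum(row 1) = 23
Grand total = 49

49


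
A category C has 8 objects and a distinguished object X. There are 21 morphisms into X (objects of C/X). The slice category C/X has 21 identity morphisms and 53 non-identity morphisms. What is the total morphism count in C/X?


In the slice category C/X, objects are morphisms to X.
Identity morphisms: 21 (one per object of C/X).
Non-identity morphisms: 53.
Total = 21 + 53 = 74

74


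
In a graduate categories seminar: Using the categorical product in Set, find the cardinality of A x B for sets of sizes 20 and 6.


In Set, the product A x B is the Cartesian product.
By the universal property, |A x B| = |A| * |B|.
|A x B| = 20 * 6 = 120

120


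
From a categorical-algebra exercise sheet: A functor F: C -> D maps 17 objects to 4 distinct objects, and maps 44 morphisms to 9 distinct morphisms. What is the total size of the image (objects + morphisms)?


The image of F consists of distinct objects and distinct morphisms.
|Im(F)| on objects = 4
|Im(F)| on morphisms = 9
Total image cardinality = 4 + 9 = 13

13


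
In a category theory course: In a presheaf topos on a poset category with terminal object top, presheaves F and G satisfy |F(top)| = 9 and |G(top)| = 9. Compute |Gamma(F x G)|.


Global sections of a presheaf on a poset with terminal top satisfy
Gamma(H) ~ H(top). Presheaves admit pointwise products, so
(F x G)(top) = F(top) x G(top) (Cartesian product).
|Gamma(F x G)| = |F(top)| * |G(top)| = 9 * 9 = 81.

81


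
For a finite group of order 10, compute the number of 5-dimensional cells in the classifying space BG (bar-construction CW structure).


In the bar-construction CW model of BG, the n-cells are indexed by
n-tuples [g_1|...|g_n] of non-identity elements of G (degenerate
simplices with some g_i = e do not contribute cells), so there are
(|G| - 1)^n n-cells.
For dim = 5 with |G| = 10:
cells = (10 - 1)^5 = 9^5 = 59049

59049


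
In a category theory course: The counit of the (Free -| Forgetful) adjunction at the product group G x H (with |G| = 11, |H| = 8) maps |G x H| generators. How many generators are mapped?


The counit epsilon_K: F(U(K)) -> K of the Free-Forgetful adjunction
maps |K| generators of F(U(K)) into K. For K = G x H (the product group),
|G x H| = |G| * |H|.
Total generators mapped = 11 * 8 = 88.

88


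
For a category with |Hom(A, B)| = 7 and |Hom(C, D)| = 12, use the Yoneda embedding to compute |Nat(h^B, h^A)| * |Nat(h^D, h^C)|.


By the Yoneda lemma, Nat(h^B, h^A) is isomorphic to Hom(A, B),
so |Nat(h^B, h^A)| = |Hom(A, B)| and |Nat(h^D, h^C)| = |Hom(C, D)|.
|Hom(A, B)| = 7, |Hom(C, D)| = 12.
|Nat(h^B, h^A) x Nat(h^D, h^C)| = 7 * 12 = 84

84


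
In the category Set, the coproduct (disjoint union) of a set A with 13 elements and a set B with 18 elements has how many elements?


In Set, the coproduct A + B is the disjoint union.
|A + B| = |A| + |B| = 13 + 18 = 31

31


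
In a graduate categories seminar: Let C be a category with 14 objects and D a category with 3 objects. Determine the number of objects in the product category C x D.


The product category C x D has objects that are pairs (c, d).
Number of pairs = |Ob(C)| * |Ob(D)| = 14 * 3 = 42

42


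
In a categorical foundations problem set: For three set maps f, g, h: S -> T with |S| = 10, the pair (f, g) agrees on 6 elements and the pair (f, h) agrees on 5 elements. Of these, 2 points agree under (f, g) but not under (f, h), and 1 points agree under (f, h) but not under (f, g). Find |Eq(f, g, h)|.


Eq(f, g, h) is the triple-agreement set: points in S where all three
maps take the same value. Using inclusion-exclusion on the pairwise data:
Pair (f, g) agrees on 6 points; pair (f, h) on 5 points.
Points agreeing under (f, g) but not (f, h) = 2; under (f, h) but not (f, g) = 1.
Triple-agreement = agreement-in-(f, g) minus points that agree under (f, g) but not (f, h):
|Eq(f, g, h)| = 6 - 2 = 4
(cross-check via (f, h): 5 - 1 = 4.)

4


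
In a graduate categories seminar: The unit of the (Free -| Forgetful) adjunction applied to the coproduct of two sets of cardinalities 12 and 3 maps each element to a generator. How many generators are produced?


The unit eta_X: X -> U(F(X)) of the Free-Forgetful adjunction
maps each element of X to a generator of F(X). For X = S + T (disjoint
union in Set), |S + T| = |S| + |T|.
Total mappings = 12 + 3 = 15.

15


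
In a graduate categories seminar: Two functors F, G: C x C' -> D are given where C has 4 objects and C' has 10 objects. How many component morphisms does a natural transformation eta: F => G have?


A natural transformation eta: F => G assigns one component morphism per
object of the domain category.
The domain is the product category C x C', so
|Ob(C x C')| = |Ob(C)| * |Ob(C')| = 4 * 10 = 40.
Therefore eta has 40 component morphisms.

40


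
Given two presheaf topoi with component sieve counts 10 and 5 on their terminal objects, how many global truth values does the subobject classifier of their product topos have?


In a product of presheaf topoi E_1 x E_2, the subobject classifier
is Omega = Omega_1 x Omega_2 (componentwise), so
|Omega(top)| = |Omega_1(top_1)| * |Omega_2(top_2)|.
= 10 * 5 = 50.

50


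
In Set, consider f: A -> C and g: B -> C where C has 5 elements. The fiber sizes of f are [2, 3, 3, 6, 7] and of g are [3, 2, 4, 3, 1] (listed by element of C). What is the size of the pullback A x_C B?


The pullback A x_C B consists of pairs (a, b) with f(a) = g(b).
For each element c in C, the fiber product has |f^-1(c)| * |g^-1(c)| elements.
Summing over C: 2 * 3 + 3 * 2 + 3 * 4 + 6 * 3 + 7 * 1
= 6 + 6 + 12 + 18 + 7 = 49

49


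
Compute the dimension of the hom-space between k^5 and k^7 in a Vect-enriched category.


In Vect-enriched categories, Hom(k^n, k^m) is the space of m x n matrices.
dim(Hom(k^5, k^7)) = 7 * 5 = 35

35


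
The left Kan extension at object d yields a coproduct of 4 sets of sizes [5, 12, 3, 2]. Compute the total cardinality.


Pointwise, the left Kan extension (Lan_F H)(d) is the colimit, indexed
by the comma category (F downarrow d), of H composed with the
projection (F downarrow d) -> C. Here that colimit is given
as a coproduct (disjoint union) of sets, so its cardinality is the
sum of the sizes of the summands.
Coproduct of sets with sizes: 5 + 12 + 3 + 2
= 22

22


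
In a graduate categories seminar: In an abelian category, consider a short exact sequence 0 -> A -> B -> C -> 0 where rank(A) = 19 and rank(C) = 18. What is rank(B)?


For a short exact sequence 0 -> A -> B -> C -> 0,
rank is additive: rank(B) = rank(A) + rank(C).
rank(B) = 19 + 18 = 37

37


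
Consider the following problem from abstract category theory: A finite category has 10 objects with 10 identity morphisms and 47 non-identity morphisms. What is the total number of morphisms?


Each object has an identity morphism, giving 10 identities.
Adding the 47 non-identity morphisms:
Total = 10 + 47 = 57

57


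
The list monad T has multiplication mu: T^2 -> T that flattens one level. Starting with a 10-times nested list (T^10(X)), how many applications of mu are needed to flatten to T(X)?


Each application of mu: T^2 -> T removes one layer of nesting.
Starting at depth 10 (i.e., T^10(X)), we need to reach T(X).
Number of mu applications = 10 - 1 = 9

9


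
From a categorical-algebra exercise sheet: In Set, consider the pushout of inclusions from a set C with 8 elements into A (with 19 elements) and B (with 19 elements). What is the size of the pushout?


The pushout A +_C B identifies the images of C in A and B.
|A +_C B| = |A| + |B| - |C| (for injections).
= 19 + 19 - 8 = 30

30


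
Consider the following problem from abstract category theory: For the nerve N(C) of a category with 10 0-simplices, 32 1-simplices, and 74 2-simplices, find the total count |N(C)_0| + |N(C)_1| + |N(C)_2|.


The 2-skeleton of the nerve N(C) consists of simplices in dimensions 0, 1, 2:
  |N(C)_0| = 10 (objects)
  |N(C)_1| = 32 (morphisms)
  |N(C)_2| = 74 (composable pairs)
Total = 10 + 32 + 74 = 116

116


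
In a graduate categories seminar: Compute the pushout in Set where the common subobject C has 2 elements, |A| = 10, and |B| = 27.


The pushout A +_C B identifies the images of C in A and B.
|A +_C B| = |A| + |B| - |C| (for injections).
= 10 + 27 - 2 = 35

35


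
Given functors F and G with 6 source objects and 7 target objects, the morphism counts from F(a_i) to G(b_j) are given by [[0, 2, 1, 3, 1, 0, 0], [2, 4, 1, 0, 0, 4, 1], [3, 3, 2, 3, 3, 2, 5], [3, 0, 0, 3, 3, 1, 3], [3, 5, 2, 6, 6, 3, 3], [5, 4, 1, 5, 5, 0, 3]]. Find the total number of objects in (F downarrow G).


Objects of (F downarrow G) are triples (a, b, h: F(a)->G(b)).
The count equals the sum of all entries in the hom-matrix.
sum(row 0) = 7
sum(row 1) = 12
sum(row 2) = 21
sum(row 3) = 13
sum(row 4) = 28
sum(row 5) = 23
Grand total = 104

104


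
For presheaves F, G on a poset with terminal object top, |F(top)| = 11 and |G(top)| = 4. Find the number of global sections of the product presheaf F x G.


Global sections of a presheaf on a poset with terminal top satisfy
Gamma(H) ~ H(top). Presheaves admit pointwise products, so
(F x G)(top) = F(top) x G(top) (Cartesian product).
|Gamma(F x G)| = |F(top)| * |G(top)| = 11 * 4 = 44.

44


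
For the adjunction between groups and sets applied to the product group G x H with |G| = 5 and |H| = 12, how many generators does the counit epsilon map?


The counit epsilon_K: F(U(K)) -> K of the Free-Forgetful adjunction
maps |K| generators of F(U(K)) into K. For K = G x H (the product group),
|G x H| = |G| * |H|.
Total generators mapped = 5 * 12 = 60.

60


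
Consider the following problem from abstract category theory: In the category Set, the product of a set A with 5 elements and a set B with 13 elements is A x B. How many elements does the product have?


In Set, the product A x B is the Cartesian product.
By the universal property, |A x B| = |A| * |B|.
|A x B| = 5 * 13 = 65

65


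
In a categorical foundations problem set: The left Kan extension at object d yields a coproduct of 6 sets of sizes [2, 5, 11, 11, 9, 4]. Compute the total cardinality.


Pointwise, the left Kan extension (Lan_F H)(d) is the colimit, indexed
by the comma category (F downarrow d), of H composed with the
projection (F downarrow d) -> C. Here that colimit is given
as a coproduct (disjoint union) of sets, so its cardinality is the
sum of the sizes of the summands.
Coproduct of sets with sizes: 2 + 5 + 11 + 11 + 9 + 4
= 42

42


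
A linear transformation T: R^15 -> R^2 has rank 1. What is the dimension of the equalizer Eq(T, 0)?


The equalizer of f and the zero map is ker(f).
By the rank-nullity theorem: dim(ker(f)) = dim(domain) - rank(f).
dim(ker(f)) = 15 - 1 = 14

14


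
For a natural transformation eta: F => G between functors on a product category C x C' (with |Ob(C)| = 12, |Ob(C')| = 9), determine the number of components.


A natural transformation eta: F => G assigns one component morphism per
object of the domain category.
The domain is the product category C x C', so
|Ob(C x C')| = |Ob(C)| * |Ob(C')| = 12 * 9 = 108.
Therefore eta has 108 component morphisms.

108


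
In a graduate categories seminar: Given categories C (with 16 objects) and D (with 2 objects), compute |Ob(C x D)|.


The product category C x D has objects that are pairs (c, d).
Number of pairs = |Ob(C)| * |Ob(D)| = 16 * 2 = 32

32


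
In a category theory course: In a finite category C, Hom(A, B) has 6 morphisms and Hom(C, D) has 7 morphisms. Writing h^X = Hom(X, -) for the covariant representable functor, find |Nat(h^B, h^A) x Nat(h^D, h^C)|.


By the Yoneda lemma, Nat(h^B, h^A) is isomorphic to Hom(A, B),
so |Nat(h^B, h^A)| = |Hom(A, B)| and |Nat(h^D, h^C)| = |Hom(C, D)|.
|Hom(A, B)| = 6, |Hom(C, D)| = 7.
|Nat(h^B, h^A) x Nat(h^D, h^C)| = 6 * 7 = 42

42


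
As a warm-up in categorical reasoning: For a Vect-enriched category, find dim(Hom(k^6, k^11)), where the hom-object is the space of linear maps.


In Vect-enriched categories, Hom(k^n, k^m) is the space of m x n matrices.
dim(Hom(k^6, k^11)) = 11 * 6 = 66

66


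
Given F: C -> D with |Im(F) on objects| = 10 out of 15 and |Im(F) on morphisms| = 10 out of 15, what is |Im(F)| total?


The image of F consists of distinct objects and distinct morphisms.
|Im(F)| on objects = 10
|Im(F)| on morphisms = 10
Total image cardinality = 10 + 10 = 20

20


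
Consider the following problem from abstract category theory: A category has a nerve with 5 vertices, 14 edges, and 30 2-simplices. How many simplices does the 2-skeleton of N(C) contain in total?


The 2-skeleton of the nerve N(C) consists of simplices in dimensions 0, 1, 2:
  |N(C)_0| = 5 (objects)
  |N(C)_1| = 14 (morphisms)
  |N(C)_2| = 30 (composable pairs)
Total = 5 + 14 + 30 = 49

49


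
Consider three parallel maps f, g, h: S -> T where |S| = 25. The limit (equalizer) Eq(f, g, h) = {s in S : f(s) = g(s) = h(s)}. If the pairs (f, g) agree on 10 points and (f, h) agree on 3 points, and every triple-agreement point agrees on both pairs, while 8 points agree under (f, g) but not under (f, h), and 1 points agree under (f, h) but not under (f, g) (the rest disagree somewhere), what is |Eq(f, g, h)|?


Eq(f, g, h) is the triple-agreement set: points in S where all three
maps take the same value. Using inclusion-exclusion on the pairwise data:
Pair (f, g) agrees on 10 points; pair (f, h) on 3 points.
Points agreeing under (f, g) but not (f, h) = 8; under (f, h) but not (f, g) = 1.
Triple-agreement = agreement-in-(f, g) minus points that agree under (f, g) but not (f, h):
|Eq(f, g, h)| = 10 - 8 = 2
(cross-check via (f, h): 3 - 1 = 2.)

2


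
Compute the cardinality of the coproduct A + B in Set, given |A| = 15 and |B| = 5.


In Set, the coproduct A + B is the disjoint union.
|A + B| = |A| + |B| = 15 + 5 = 20

20


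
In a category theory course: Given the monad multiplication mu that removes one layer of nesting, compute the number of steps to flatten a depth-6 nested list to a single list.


Each application of mu: T^2 -> T removes one layer of nesting.
Starting at depth 6 (i.e., T^6(X)), we need to reach T(X).
Number of mu applications = 6 - 1 = 5

5


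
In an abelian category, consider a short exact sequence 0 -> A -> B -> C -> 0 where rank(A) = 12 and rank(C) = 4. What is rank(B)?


For a short exact sequence 0 -> A -> B -> C -> 0,
rank is additive: rank(B) = rank(A) + rank(C).
rank(B) = 12 + 4 = 16

16


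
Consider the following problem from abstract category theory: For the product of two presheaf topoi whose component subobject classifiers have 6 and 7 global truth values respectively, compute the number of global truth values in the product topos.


In a product of presheaf topoi E_1 x E_2, the subobject classifier
is Omega = Omega_1 x Omega_2 (componentwise), so
|Omega(top)| = |Omega_1(top_1)| * |Omega_2(top_2)|.
= 6 * 7 = 42.

42


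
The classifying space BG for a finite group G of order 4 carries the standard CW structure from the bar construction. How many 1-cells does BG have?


In the bar-construction CW model of BG, the n-cells are indexed by
n-tuples [g_1|...|g_n] of non-identity elements of G (degenerate
simplices with some g_i = e do not contribute cells), so there are
(|G| - 1)^n n-cells.
For dim = 1 with |G| = 4:
cells = (4 - 1)^1 = 3^1 = 3

3


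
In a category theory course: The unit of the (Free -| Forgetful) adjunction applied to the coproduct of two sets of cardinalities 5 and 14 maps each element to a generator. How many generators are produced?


The unit eta_X: X -> U(F(X)) of the Free-Forgetful adjunction
maps each element of X to a generator of F(X). For X = S + T (disjoint
union in Set), |S + T| = |S| + |T|.
Total mappings = 5 + 14 = 19.

19


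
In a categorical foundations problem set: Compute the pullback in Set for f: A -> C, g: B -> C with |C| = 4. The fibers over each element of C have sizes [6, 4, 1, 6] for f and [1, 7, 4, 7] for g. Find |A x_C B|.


The pullback A x_C B consists of pairs (a, b) with f(a) = g(b).
For each element c in C, the fiber product has |f^-1(c)| * |g^-1(c)| elements.
Summing over C: 6 * 1 + 4 * 7 + 1 * 4 + 6 * 7
= 6 + 28 + 4 + 42 = 80

80


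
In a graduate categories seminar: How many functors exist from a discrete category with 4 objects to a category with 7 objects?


A functor from a discrete category C to D is determined by
where each object maps. Each of the 4 objects of C can map
to any of the 7 objects of D independently.
Number of functors = 7^4 = 2401

2401


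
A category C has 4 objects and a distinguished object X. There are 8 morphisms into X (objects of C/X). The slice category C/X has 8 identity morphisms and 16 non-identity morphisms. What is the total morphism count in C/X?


In the slice category C/X, objects are morphisms to X.
Identity morphisms: 8 (one per object of C/X).
Non-identity morphisms: 16.
Total = 8 + 16 = 24

24


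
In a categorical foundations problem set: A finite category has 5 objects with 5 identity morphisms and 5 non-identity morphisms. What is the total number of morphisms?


Each object has an identity morphism, giving 5 identities.
Adding the 5 non-identity morphisms:
Total = 5 + 5 = 10

10


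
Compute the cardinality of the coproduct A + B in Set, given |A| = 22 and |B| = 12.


In Set, the coproduct A + B is the disjoint union.
|A + B| = |A| + |B| = 22 + 12 = 34

34


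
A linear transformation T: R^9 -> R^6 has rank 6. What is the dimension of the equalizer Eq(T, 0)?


The equalizer of f and the zero map is ker(f).
By the rank-nullity theorem: dim(ker(f)) = dim(domain) - rank(f).
dim(ker(f)) = 9 - 6 = 3

3


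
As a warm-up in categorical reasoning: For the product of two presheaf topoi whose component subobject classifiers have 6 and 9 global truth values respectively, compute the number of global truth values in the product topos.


In a product of presheaf topoi E_1 x E_2, the subobject classifier
is Omega = Omega_1 x Omega_2 (componentwise), so
|Omega(top)| = |Omega_1(top_1)| * |Omega_2(top_2)|.
= 6 * 9 = 54.

54


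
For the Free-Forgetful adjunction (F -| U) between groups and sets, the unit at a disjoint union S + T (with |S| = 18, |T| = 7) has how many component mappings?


The unit eta_X: X -> U(F(X)) of the Free-Forgetful adjunction
maps each element of X to a generator of F(X). For X = S + T (disjoint
union in Set), |S + T| = |S| + |T|.
Total mappings = 18 + 7 = 25.

25


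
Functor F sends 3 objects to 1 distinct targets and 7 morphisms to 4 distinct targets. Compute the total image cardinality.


The image of F consists of distinct objects and distinct morphisms.
|Im(F)| on objects = 1
|Im(F)| on morphisms = 4
Total image cardinality = 1 + 4 = 5

5


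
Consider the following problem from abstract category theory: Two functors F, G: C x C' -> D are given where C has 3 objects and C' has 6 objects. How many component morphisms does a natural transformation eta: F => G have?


A natural transformation eta: F => G assigns one component morphism per
object of the domain category.
The domain is the product category C x C', so
|Ob(C x C')| = |Ob(C)| * |Ob(C')| = 3 * 6 = 18.
Therefore eta has 18 component morphisms.

18


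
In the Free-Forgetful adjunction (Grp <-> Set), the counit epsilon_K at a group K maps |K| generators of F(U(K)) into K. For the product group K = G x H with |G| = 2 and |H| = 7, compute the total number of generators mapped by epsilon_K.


The counit epsilon_K: F(U(K)) -> K of the Free-Forgetful adjunction
maps |K| generators of F(U(K)) into K. For K = G x H (the product group),
|G x H| = |G| * |H|.
Total generators mapped = 2 * 7 = 14.

14


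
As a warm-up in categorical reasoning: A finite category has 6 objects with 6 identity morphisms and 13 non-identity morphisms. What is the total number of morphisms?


Each object has an identity morphism, giving 6 identities.
Adding the 13 non-identity morphisms:
Total = 6 + 13 = 19

19


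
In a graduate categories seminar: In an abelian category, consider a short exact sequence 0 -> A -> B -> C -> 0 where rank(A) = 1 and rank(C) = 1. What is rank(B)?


For a short exact sequence 0 -> A -> B -> C -> 0,
rank is additive: rank(B) = rank(A) + rank(C).
rank(B) = 1 + 1 = 2

2


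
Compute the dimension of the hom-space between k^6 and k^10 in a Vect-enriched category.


In Vect-enriched categories, Hom(k^n, k^m) is the space of m x n matrices.
dim(Hom(k^6, k^10)) = 10 * 6 = 60

60


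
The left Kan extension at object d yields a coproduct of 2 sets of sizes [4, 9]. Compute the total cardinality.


Pointwise, the left Kan extension (Lan_F H)(d) is the colimit, indexed
by the comma category (F downarrow d), of H composed with the
projection (F downarrow d) -> C. Here that colimit is given
as a coproduct (disjoint union) of sets, so its cardinality is the
sum of the sizes of the summands.
Coproduct of sets with sizes: 4 + 9
= 13

13


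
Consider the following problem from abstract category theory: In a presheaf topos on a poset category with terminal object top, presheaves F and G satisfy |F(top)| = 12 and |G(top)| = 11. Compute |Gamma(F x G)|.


Global sections of a presheaf on a poset with terminal top satisfy
Gamma(H) ~ H(top). Presheaves admit pointwise products, so
(F x G)(top) = F(top) x G(top) (Cartesian product).
|Gamma(F x G)| = |F(top)| * |G(top)| = 12 * 11 = 132.

132


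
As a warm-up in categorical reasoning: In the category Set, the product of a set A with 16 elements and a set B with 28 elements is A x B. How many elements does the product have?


In Set, the product A x B is the Cartesian product.
By the universal property, |A x B| = |A| * |B|.
|A x B| = 16 * 28 = 448

448


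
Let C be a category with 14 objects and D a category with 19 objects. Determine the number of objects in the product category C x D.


The product category C x D has objects that are pairs (c, d).
Number of pairs = |Ob(C)| * |Ob(D)| = 14 * 19 = 266

266


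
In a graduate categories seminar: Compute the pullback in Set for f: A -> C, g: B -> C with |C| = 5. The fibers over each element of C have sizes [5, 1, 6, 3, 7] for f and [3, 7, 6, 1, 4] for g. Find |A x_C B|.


The pullback A x_C B consists of pairs (a, b) with f(a) = g(b).
For each element c in C, the fiber product has |f^-1(c)| * |g^-1(c)| elements.
Summing over C: 5 * 3 + 1 * 7 + 6 * 6 + 3 * 1 + 7 * 4
= 15 + 7 + 36 + 3 + 28 = 89

89


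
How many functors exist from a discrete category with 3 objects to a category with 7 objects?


A functor from a discrete category C to D is determined by
where each object maps. Each of the 3 objects of C can map
to any of the 7 objects of D independently.
Number of functors = 7^3 = 343

343


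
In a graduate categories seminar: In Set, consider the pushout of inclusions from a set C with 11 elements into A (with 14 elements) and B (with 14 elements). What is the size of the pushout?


The pushout A +_C B identifies the images of C in A and B.
|A +_C B| = |A| + |B| - |C| (for injections).
= 14 + 14 - 11 = 17

17


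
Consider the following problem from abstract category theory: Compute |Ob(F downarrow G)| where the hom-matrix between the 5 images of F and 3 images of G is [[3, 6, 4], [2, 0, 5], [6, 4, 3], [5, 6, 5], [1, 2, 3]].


Objects of (F downarrow G) are triples (a, b, h: F(a)->G(b)).
The count equals the sum of all entries in the hom-matrix.
sum(row 0) = 13
sum(row 1) = 7
sum(row 2) = 13
sum(row 3) = 16
sum(row 4) = 6
Grand total = 55

55


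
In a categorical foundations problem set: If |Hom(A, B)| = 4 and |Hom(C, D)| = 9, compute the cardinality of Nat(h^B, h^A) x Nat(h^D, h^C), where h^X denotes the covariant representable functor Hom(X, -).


By the Yoneda lemma, Nat(h^B, h^A) is isomorphic to Hom(A, B),
so |Nat(h^B, h^A)| = |Hom(A, B)| and |Nat(h^D, h^C)| = |Hom(C, D)|.
|Hom(A, B)| = 4, |Hom(C, D)| = 9.
|Nat(h^B, h^A) x Nat(h^D, h^C)| = 4 * 9 = 36

36


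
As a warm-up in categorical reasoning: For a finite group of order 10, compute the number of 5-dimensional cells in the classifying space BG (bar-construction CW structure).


In the bar-construction CW model of BG, the n-cells are indexed by
n-tuples [g_1|...|g_n] of non-identity elements of G (degenerate
simplices with some g_i = e do not contribute cells), so there are
(|G| - 1)^n n-cells.
For dim = 5 with |G| = 10:
cells = (10 - 1)^5 = 9^5 = 59049

59049


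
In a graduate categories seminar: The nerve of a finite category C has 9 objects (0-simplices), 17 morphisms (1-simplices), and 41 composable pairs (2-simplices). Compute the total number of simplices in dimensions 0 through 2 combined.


The 2-skeleton of the nerve N(C) consists of simplices in dimensions 0, 1, 2:
  |N(C)_0| = 9 (objects)
  |N(C)_1| = 17 (morphisms)
  |N(C)_2| = 41 (composable pairs)
Total = 9 + 17 + 41 = 67

67


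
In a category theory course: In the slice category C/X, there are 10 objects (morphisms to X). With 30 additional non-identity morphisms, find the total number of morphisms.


In the slice category C/X, objects are morphisms to X.
Identity morphisms: 10 (one per object of C/X).
Non-identity morphisms: 30.
Total = 10 + 30 = 40

40


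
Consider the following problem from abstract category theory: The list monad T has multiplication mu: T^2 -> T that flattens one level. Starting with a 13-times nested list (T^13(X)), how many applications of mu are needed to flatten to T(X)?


Each application of mu: T^2 -> T removes one layer of nesting.
Starting at depth 13 (i.e., T^13(X)), we need to reach T(X).
Number of mu applications = 13 - 1 = 12

12


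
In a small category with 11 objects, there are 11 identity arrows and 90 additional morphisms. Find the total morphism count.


Each object has an identity morphism, giving 11 identities.
Adding the 90 non-identity morphisms:
Total = 11 + 90 = 101

101


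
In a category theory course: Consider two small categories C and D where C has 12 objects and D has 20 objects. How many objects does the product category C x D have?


The product category C x D has objects that are pairs (c, d).
Number of pairs = |Ob(C)| * |Ob(D)| = 12 * 20 = 240

240


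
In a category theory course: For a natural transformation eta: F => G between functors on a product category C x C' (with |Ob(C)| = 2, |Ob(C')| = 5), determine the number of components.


A natural transformation eta: F => G assigns one component morphism per
object of the domain category.
The domain is the product category C x C', so
|Ob(C x C')| = |Ob(C)| * |Ob(C')| = 2 * 5 = 10.
Therefore eta has 10 component morphisms.

10


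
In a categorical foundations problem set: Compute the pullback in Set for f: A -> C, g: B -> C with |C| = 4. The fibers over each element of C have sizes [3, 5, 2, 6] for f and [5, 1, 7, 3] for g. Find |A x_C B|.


The pullback A x_C B consists of pairs (a, b) with f(a) = g(b).
For each element c in C, the fiber product has |f^-1(c)| * |g^-1(c)| elements.
Summing over C: 3 * 5 + 5 * 1 + 2 * 7 + 6 * 3
= 15 + 5 + 14 + 18 = 52

52


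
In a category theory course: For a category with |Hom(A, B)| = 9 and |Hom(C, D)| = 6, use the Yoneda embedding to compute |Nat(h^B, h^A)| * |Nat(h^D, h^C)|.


By the Yoneda lemma, Nat(h^B, h^A) is isomorphic to Hom(A, B),
so |Nat(h^B, h^A)| = |Hom(A, B)| and |Nat(h^D, h^C)| = |Hom(C, D)|.
|Hom(A, B)| = 9, |Hom(C, D)| = 6.
|Nat(h^B, h^A) x Nat(h^D, h^C)| = 9 * 6 = 54

54


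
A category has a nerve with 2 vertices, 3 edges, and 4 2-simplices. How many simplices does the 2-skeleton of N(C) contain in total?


The 2-skeleton of the nerve N(C) consists of simplices in dimensions 0, 1, 2:
  |N(C)_0| = 2 (objects)
  |N(C)_1| = 3 (morphisms)
  |N(C)_2| = 4 (composable pairs)
Total = 2 + 3 + 4 = 9

9


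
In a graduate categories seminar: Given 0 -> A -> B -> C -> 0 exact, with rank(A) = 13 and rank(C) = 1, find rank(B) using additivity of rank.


For a short exact sequence 0 -> A -> B -> C -> 0,
rank is additive: rank(B) = rank(A) + rank(C).
rank(B) = 13 + 1 = 14

14


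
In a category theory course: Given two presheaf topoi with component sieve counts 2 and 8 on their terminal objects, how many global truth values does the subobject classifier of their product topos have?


In a product of presheaf topoi E_1 x E_2, the subobject classifier
is Omega = Omega_1 x Omega_2 (componentwise), so
|Omega(top)| = |Omega_1(top_1)| * |Omega_2(top_2)|.
= 2 * 8 = 16.

16


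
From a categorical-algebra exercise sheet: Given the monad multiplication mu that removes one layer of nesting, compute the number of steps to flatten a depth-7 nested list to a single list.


Each application of mu: T^2 -> T removes one layer of nesting.
Starting at depth 7 (i.e., T^7(X)), we need to reach T(X).
Number of mu applications = 7 - 1 = 6

6


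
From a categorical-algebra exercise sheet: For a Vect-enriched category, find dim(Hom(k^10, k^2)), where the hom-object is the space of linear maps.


In Vect-enriched categories, Hom(k^n, k^m) is the space of m x n matrices.
dim(Hom(k^10, k^2)) = 2 * 10 = 20

20


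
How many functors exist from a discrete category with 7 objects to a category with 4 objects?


A functor from a discrete category C to D is determined by
where each object maps. Each of the 7 objects of C can map
to any of the 4 objects of D independently.
Number of functors = 4^7 = 16384

16384


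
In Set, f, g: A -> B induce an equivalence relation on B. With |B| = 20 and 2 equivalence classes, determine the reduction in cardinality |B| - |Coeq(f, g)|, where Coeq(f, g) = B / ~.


The coequalizer Coeq(f, g) = B / ~ has one element per equivalence class.
|B| = 20, |Coeq(f, g)| = 2.
|B| - |Coeq(f, g)| = 20 - 2 = 18.

18


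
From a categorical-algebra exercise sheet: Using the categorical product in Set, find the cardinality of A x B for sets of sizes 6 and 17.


In Set, the product A x B is the Cartesian product.
By the universal property, |A x B| = |A| * |B|.
|A x B| = 6 * 17 = 102

102
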